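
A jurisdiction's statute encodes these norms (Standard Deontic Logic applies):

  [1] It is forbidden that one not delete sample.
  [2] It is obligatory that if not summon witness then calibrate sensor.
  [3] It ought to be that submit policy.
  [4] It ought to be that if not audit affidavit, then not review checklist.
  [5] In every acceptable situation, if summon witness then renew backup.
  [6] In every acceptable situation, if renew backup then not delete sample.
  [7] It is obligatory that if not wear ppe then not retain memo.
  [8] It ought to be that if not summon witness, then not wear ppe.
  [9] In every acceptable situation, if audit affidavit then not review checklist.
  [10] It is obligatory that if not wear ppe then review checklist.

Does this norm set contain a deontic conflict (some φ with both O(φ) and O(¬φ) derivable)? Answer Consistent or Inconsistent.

Inconsistent

Premises 4 and 9 are O(¬audit_affidavit → ¬review_checklist) and O(audit_affidavit → ¬review_checklist); every ideal world satisfies ¬audit_affidavit or audit_affidavit, so in either case ¬review_checklist holds — hence O(¬review_checklist).
Premise 10 is O(¬wear_ppe → review_checklist); contrapositively O(¬review_checklist → wear_ppe). Since O(¬review_checklist) holds, K gives O(wear_ppe).
The contrapositive of premise 8 (O(¬summon_witness → ¬wear_ppe)) is O(wear_ppe → summon_witness), and O(wear_ppe) is already established, so O(summon_witness).
Applying K to premise 5 (O(summon_witness → renew_backup)) and O(summon_witness) yields O(renew_backup).
Premise 6 is O(renew_backup → ¬delete_sample); since O(renew_backup), deontic closure gives O(¬delete_sample).
But premise 1, F(¬delete_sample), means O(delete_sample).
We now have both O(¬delete_sample) and O(delete_sample) — delete_sample is simultaneously obligatory and forbidden, violating the D-axiom.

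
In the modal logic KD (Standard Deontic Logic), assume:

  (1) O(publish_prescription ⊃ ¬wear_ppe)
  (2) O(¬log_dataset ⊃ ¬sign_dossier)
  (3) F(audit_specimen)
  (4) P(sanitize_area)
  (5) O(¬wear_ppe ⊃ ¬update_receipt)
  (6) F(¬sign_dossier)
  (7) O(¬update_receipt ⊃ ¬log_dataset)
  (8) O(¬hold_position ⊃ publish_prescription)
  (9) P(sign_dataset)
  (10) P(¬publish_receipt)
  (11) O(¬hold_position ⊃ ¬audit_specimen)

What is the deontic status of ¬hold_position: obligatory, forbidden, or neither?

Premise 6, F(¬sign_dossier), is equivalent to O(sign_dossier).
Premise 2 is O(¬log_dataset ⊃ ¬sign_dossier); contrapositively O(sign_dossier ⊃ log_dataset). Since O(sign_dossier) holds, K gives O(log_dataset).
The contrapositive of premise 7 (O(¬update_receipt ⊃ ¬log_dataset)) is O(log_dataset ⊃ update_receipt), and O(log_dataset) is already established, so O(update_receipt).
Premise 5 is O(¬wear_ppe ⊃ ¬update_receipt); contrapositively O(update_receipt ⊃ wear_ppe). Since O(update_receipt) holds, K gives O(wear_ppe).
Premise 1, O(publish_prescription ⊃ ¬wear_ppe), contraposes to O(wear_ppe ⊃ ¬publish_prescription); with O(wear_ppe) we get O(¬publish_prescription).
Premise 8, O(¬hold_position ⊃ publish_prescription), contraposes to O(¬publish_prescription ⊃ hold_position); with O(¬publish_prescription) we get O(hold_position).
Premises 3, 4, 9, 10, 11 do not contribute to this derivation.
Thus O(hold_position), which is F(¬hold_position): ¬hold_position is forbidden.

Forbidden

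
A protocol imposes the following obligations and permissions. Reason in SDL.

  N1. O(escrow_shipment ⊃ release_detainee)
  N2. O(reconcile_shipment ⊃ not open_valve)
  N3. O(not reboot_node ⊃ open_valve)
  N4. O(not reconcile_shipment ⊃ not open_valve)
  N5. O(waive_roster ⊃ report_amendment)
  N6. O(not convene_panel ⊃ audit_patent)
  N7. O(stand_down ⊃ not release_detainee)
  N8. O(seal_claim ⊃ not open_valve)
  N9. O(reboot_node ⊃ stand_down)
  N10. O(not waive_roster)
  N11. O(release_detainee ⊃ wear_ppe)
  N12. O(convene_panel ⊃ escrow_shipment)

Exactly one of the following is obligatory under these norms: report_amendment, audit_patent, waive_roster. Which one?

Premises 2 and 4 are O(reconcile_shipment ⊃ not open_valve) and O(not reconcile_shipment ⊃ not open_valve); every ideal world satisfies reconcile_shipment or not reconcile_shipment, so in either case not open_valve holds — hence O(not open_valve).
The contrapositive of premise 3 (O(not reboot_node ⊃ open_valve)) is O(not open_valve ⊃ reboot_node), and O(not open_valve) is already established, so O(reboot_node).
From O(reboot_node) and premise 9, O(reboot_node ⊃ stand_down), we obtain O(stand_down).
With premise 7, O(stand_down ⊃ not release_detainee), the K-axiom yields O(not release_detainee).
Premise 1, O(escrow_shipment ⊃ release_detainee), contraposes to O(not release_detainee ⊃ not escrow_shipment); with O(not release_detainee) we get O(not escrow_shipment).
Premise 12 is O(convene_panel ⊃ escrow_shipment); contrapositively O(not escrow_shipment ⊃ not convene_panel). Since O(not escrow_shipment) holds, K gives O(not convene_panel).
Premise 6 is O(not convene_panel ⊃ audit_patent); since O(not convene_panel), deontic closure gives O(audit_patent).
So O(audit_patent) holds — audit_patent is obligatory. None of the other listed options is made obligatory by any chain of premises.

audit_patent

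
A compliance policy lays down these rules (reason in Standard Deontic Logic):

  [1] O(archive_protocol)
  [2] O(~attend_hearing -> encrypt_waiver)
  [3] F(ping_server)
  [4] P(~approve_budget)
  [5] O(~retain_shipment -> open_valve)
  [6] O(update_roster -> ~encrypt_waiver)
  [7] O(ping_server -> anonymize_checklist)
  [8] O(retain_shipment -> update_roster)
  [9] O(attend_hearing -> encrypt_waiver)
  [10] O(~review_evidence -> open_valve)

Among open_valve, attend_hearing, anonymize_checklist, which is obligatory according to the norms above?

open_valve

Premises 2 and 9 cover both cases: O(~attend_hearing -> encrypt_waiver) and O(attend_hearing -> encrypt_waiver). Since ~attend_hearing ∨ attend_hearing is a tautology, O(encrypt_waiver) follows.
Premise 6, O(update_roster -> ~encrypt_waiver), contraposes to O(encrypt_waiver -> ~update_roster); with O(encrypt_waiver) we get O(~update_roster).
The contrapositive of premise 8 (O(retain_shipment -> update_roster)) is O(~update_roster -> ~retain_shipment), and O(~update_roster) is already established, so O(~retain_shipment).
With premise 5, O(~retain_shipment -> open_valve), the K-axiom yields O(open_valve).
So O(open_valve) holds — open_valve is obligatory. None of the other listed options is made obligatory by any chain of premises.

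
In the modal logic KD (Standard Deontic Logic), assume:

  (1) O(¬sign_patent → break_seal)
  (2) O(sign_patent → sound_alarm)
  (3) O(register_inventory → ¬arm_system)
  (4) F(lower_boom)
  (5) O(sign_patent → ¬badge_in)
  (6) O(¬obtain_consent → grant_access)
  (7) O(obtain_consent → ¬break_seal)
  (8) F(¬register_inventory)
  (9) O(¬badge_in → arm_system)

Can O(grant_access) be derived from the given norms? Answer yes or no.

Yes

Premise 8 is F(¬register_inventory), i.e. O(register_inventory).
Applying K to premise 3 (O(register_inventory → ¬arm_system)) and O(register_inventory) yields O(¬arm_system).
The contrapositive of premise 9 (O(¬badge_in → arm_system)) is O(¬arm_system → badge_in), and O(¬arm_system) is already established, so O(badge_in).
Premise 5, O(sign_patent → ¬badge_in), contraposes to O(badge_in → ¬sign_patent); with O(badge_in) we get O(¬sign_patent).
With premise 1, O(¬sign_patent → break_seal), the K-axiom yields O(break_seal).
Premise 7 is O(obtain_consent → ¬break_seal); contrapositively O(break_seal → ¬obtain_consent). Since O(break_seal) holds, K gives O(¬obtain_consent).
Premise 6 is O(¬obtain_consent → grant_access); since O(¬obtain_consent), deontic closure gives O(grant_access).
Premises 2, 4 do not contribute to this derivation.
So O(grant_access) follows.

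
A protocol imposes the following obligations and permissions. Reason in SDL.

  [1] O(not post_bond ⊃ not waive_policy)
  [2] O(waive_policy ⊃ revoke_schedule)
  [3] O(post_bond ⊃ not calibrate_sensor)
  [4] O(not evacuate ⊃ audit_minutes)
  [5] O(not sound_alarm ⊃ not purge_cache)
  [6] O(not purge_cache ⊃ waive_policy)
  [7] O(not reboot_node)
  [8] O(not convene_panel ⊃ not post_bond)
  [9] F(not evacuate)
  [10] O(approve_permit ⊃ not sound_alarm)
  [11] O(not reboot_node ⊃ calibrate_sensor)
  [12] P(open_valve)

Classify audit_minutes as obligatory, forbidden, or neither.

Premise 4 is O(not evacuate ⊃ audit_minutes), but O(not evacuate) is not derivable from the premises, so it does not yield O(audit_minutes).
No premise or chain of K-axiom applications forces O(audit_minutes), and none forces O(not audit_minutes). So audit_minutes is neither obligatory nor forbidden under these norms.

Neither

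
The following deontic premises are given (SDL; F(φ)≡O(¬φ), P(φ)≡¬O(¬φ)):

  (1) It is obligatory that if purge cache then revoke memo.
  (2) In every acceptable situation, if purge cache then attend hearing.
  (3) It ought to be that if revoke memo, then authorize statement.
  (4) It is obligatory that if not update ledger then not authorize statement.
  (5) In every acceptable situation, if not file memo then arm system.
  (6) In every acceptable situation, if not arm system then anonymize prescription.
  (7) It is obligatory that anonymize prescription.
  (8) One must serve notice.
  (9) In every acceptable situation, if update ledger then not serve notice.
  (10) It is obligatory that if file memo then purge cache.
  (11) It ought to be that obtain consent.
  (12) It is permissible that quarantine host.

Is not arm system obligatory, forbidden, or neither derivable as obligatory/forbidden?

Forbidden

Premise 8 gives O(serve_notice).
Premise 9 is O(update_ledger → ¬serve_notice); contrapositively O(serve_notice → ¬update_ledger). Since O(serve_notice) holds, K gives O(¬update_ledger).
Applying K to premise 4 (O(¬update_ledger → ¬authorize_statement)) and O(¬update_ledger) yields O(¬authorize_statement).
Premise 3, O(revoke_memo → authorize_statement), contraposes to O(¬authorize_statement → ¬revoke_memo); with O(¬authorize_statement) we get O(¬revoke_memo).
Premise 1 is O(purge_cache → revoke_memo); contrapositively O(¬revoke_memo → ¬purge_cache). Since O(¬revoke_memo) holds, K gives O(¬purge_cache).
The contrapositive of premise 10 (O(file_memo → purge_cache)) is O(¬purge_cache → ¬file_memo), and O(¬purge_cache) is already established, so O(¬file_memo).
Premise 5 is O(¬file_memo → arm_system); since O(¬file_memo), deontic closure gives O(arm_system).
Premises 2, 6, 7, 11, 12 do not contribute to this derivation.
Thus O(arm_system), which is F(¬arm_system): ¬arm_system is forbidden.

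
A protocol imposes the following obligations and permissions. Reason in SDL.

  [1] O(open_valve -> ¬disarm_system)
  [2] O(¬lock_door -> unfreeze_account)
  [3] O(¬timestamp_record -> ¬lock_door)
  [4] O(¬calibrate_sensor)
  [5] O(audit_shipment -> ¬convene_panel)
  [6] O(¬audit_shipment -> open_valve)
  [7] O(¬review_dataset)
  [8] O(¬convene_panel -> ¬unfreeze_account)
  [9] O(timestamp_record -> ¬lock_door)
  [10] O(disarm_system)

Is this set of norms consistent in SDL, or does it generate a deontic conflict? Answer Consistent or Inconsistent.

By case analysis on timestamp_record: premise 9 gives O(timestamp_record -> ¬lock_door) and premise 3 gives O(¬timestamp_record -> ¬lock_door), so O(¬lock_door) either way.
From O(¬lock_door) and premise 2, O(¬lock_door -> unfreeze_account), we obtain O(unfreeze_account).
The contrapositive of premise 8 (O(¬convene_panel -> ¬unfreeze_account)) is O(unfreeze_account -> convene_panel), and O(unfreeze_account) is already established, so O(convene_panel).
The contrapositive of premise 5 (O(audit_shipment -> ¬convene_panel)) is O(convene_panel -> ¬audit_shipment), and O(convene_panel) is already established, so O(¬audit_shipment).
With premise 6, O(¬audit_shipment -> open_valve), the K-axiom yields O(open_valve).
With premise 1, O(open_valve -> ¬disarm_system), the K-axiom yields O(¬disarm_system).
Yet premise 10 states O(disarm_system).
We now have both O(¬disarm_system) and O(disarm_system) — disarm_system is simultaneously obligatory and forbidden, violating the D-axiom.

Inconsistent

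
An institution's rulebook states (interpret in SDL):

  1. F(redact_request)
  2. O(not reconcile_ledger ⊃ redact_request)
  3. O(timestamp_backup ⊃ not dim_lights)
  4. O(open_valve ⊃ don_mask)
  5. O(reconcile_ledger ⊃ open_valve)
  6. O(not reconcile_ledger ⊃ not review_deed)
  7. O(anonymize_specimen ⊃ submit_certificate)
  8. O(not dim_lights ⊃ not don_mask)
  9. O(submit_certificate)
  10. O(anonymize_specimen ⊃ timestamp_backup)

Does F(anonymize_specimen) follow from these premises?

Yes

F(redact_request) at premise 1 means O(not redact_request).
The contrapositive of premise 2 (O(not reconcile_ledger ⊃ redact_request)) is O(not redact_request ⊃ reconcile_ledger), and O(not redact_request) is already established, so O(reconcile_ledger).
Premise 5 is O(reconcile_ledger ⊃ open_valve); since O(reconcile_ledger), deontic closure gives O(open_valve).
Applying K to premise 4 (O(open_valve ⊃ don_mask)) and O(open_valve) yields O(don_mask).
The contrapositive of premise 8 (O(not dim_lights ⊃ not don_mask)) is O(don_mask ⊃ dim_lights), and O(don_mask) is already established, so O(dim_lights).
Premise 3, O(timestamp_backup ⊃ not dim_lights), contraposes to O(dim_lights ⊃ not timestamp_backup); with O(dim_lights) we get O(not timestamp_backup).
Premise 10, O(anonymize_specimen ⊃ timestamp_backup), contraposes to O(not timestamp_backup ⊃ not anonymize_specimen); with O(not timestamp_backup) we get O(not anonymize_specimen).
Premises 6, 7, 9 do not contribute to this derivation.
So O(not anonymize_specimen) holds, i.e. F(anonymize_specimen). The claim follows.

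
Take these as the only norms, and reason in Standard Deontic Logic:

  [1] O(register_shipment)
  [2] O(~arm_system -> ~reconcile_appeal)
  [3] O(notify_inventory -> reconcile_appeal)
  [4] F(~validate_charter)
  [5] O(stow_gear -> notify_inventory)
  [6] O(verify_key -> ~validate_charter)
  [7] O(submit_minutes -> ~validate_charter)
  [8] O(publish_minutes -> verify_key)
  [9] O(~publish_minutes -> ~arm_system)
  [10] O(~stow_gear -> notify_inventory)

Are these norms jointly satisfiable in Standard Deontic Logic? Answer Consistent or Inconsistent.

Premises 10 and 5 are O(~stow_gear -> notify_inventory) and O(stow_gear -> notify_inventory); every ideal world satisfies ~stow_gear or stow_gear, so in either case notify_inventory holds — hence O(notify_inventory).
Premise 3 is O(notify_inventory -> reconcile_appeal); since O(notify_inventory), deontic closure gives O(reconcile_appeal).
The contrapositive of premise 2 (O(~arm_system -> ~reconcile_appeal)) is O(reconcile_appeal -> arm_system), and O(reconcile_appeal) is already established, so O(arm_system).
Premise 9, O(~publish_minutes -> ~arm_system), contraposes to O(arm_system -> publish_minutes); with O(arm_system) we get O(publish_minutes).
From O(publish_minutes) and premise 8, O(publish_minutes -> verify_key), we obtain O(verify_key).
Applying K to premise 6 (O(verify_key -> ~validate_charter)) and O(verify_key) yields O(~validate_charter).
Yet premise 4 is F(~validate_charter), i.e. O(validate_charter).
We now have both O(~validate_charter) and O(validate_charter) — validate_charter is simultaneously obligatory and forbidden, violating the D-axiom.

Inconsistent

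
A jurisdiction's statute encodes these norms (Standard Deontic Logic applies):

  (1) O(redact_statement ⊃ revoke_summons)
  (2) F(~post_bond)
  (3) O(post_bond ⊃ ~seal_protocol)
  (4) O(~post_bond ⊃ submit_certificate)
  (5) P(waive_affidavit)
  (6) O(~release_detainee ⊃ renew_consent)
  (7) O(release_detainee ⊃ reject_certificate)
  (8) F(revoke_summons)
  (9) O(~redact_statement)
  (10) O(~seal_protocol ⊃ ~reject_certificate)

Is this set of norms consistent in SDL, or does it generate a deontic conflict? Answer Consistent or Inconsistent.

Premise 1 is O(redact_statement ⊃ revoke_summons), but O(redact_statement) is not derivable from the premises, so it does not yield O(revoke_summons).
So O(revoke_summons) is not derivable, and the apparent clash with O(~revoke_summons) does not arise.
A world satisfying every obligation exists (e.g. post_bond=true, redact_statement=false, reject_certificate=false, release_detainee=false, renew_consent=true, revoke_summons=false, seal_protocol=false, submit_certificate=false, waive_affidavit=false); no atom is both obligatory and forbidden, so the set is consistent.

Consistent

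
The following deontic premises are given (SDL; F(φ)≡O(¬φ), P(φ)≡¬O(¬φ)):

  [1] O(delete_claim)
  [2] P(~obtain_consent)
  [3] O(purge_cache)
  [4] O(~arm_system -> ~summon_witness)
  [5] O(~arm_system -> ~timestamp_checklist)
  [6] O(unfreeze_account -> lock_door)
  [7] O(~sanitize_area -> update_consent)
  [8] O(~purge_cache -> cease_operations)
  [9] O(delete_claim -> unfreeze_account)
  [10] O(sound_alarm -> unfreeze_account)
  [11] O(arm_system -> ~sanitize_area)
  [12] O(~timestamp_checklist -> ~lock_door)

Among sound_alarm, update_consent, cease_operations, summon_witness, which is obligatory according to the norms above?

From premise 1 we have O(delete_claim).
From O(delete_claim) and premise 9, O(delete_claim -> unfreeze_account), we obtain O(unfreeze_account).
Applying K to premise 6 (O(unfreeze_account -> lock_door)) and O(unfreeze_account) yields O(lock_door).
Premise 12, O(~timestamp_checklist -> ~lock_door), contraposes to O(lock_door -> timestamp_checklist); with O(lock_door) we get O(timestamp_checklist).
Premise 5, O(~arm_system -> ~timestamp_checklist), contraposes to O(timestamp_checklist -> arm_system); with O(timestamp_checklist) we get O(arm_system).
From O(arm_system) and premise 11, O(arm_system -> ~sanitize_area), we obtain O(~sanitize_area).
Premise 7 is O(~sanitize_area -> update_consent); since O(~sanitize_area), deontic closure gives O(update_consent).
So O(update_consent) holds — update_consent is obligatory. None of the other listed options is made obligatory by any chain of premises.

update_consent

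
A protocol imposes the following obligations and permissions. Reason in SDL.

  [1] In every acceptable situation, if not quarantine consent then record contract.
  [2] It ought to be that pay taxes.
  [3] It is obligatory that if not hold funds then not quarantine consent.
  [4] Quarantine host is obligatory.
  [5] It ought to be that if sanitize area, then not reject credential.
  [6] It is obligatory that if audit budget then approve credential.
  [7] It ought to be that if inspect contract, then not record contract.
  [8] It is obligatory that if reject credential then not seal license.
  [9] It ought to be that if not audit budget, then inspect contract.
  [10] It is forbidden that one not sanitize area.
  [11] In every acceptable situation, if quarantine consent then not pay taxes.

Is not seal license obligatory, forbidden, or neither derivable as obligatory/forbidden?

Premise 8 is O(reject_credential → ¬seal_license), but O(reject_credential) is not derivable from the premises, so it does not yield O(¬seal_license).
No premise or chain of K-axiom applications forces O(¬seal_license), and none forces O(seal_license). So ¬seal_license is neither obligatory nor forbidden under these norms.

Neither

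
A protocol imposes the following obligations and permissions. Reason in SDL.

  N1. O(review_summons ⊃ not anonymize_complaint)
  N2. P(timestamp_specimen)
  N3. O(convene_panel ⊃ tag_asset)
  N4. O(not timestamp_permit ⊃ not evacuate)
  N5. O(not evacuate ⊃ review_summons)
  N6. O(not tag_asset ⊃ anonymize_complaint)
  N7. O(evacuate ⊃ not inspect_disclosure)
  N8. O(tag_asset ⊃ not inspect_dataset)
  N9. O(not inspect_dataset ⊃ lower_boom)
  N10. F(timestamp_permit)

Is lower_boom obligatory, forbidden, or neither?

Premise 10, F(timestamp_permit), is equivalent to O(not timestamp_permit).
Applying K to premise 4 (O(not timestamp_permit ⊃ not evacuate)) and O(not timestamp_permit) yields O(not evacuate).
Premise 5 is O(not evacuate ⊃ review_summons); since O(not evacuate), deontic closure gives O(review_summons).
With premise 1, O(review_summons ⊃ not anonymize_complaint), the K-axiom yields O(not anonymize_complaint).
Premise 6, O(not tag_asset ⊃ anonymize_complaint), contraposes to O(not anonymize_complaint ⊃ tag_asset); with O(not anonymize_complaint) we get O(tag_asset).
Premise 8 is O(tag_asset ⊃ not inspect_dataset); since O(tag_asset), deontic closure gives O(not inspect_dataset).
Premise 9 is O(not inspect_dataset ⊃ lower_boom); since O(not inspect_dataset), deontic closure gives O(lower_boom).
Premises 2, 3, 7 do not contribute to this derivation.
Hence lower_boom is obligatory.

Obligatory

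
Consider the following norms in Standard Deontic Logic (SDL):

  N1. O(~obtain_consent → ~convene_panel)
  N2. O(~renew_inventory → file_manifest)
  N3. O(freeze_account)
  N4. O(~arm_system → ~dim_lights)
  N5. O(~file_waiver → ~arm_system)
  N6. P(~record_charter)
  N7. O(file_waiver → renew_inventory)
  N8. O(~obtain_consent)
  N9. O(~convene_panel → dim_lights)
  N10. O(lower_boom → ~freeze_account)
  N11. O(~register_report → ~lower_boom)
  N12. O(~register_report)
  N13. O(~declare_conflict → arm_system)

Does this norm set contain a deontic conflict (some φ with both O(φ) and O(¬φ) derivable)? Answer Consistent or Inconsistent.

Premise 10 is O(lower_boom → ~freeze_account), but O(lower_boom) is not derivable from the premises, so it does not yield O(~freeze_account).
So O(~freeze_account) is not derivable, and the apparent clash with O(freeze_account) does not arise.
A world satisfying every obligation exists (e.g. arm_system=true, convene_panel=false, declare_conflict=false, dim_lights=true, file_manifest=false, file_waiver=true, freeze_account=true, lower_boom=false, obtain_consent=false, record_charter=false, register_report=false, renew_inventory=true); no atom is both obligatory and forbidden, so the set is consistent.

Consistent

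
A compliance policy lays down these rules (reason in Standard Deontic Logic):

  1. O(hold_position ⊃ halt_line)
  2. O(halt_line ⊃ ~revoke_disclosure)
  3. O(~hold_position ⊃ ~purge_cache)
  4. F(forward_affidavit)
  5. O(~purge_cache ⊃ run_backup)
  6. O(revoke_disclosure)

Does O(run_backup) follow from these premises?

Yes

Premise 6 gives O(revoke_disclosure).
The contrapositive of premise 2 (O(halt_line ⊃ ~revoke_disclosure)) is O(revoke_disclosure ⊃ ~halt_line), and O(revoke_disclosure) is already established, so O(~halt_line).
The contrapositive of premise 1 (O(hold_position ⊃ halt_line)) is O(~halt_line ⊃ ~hold_position), and O(~halt_line) is already established, so O(~hold_position).
With premise 3, O(~hold_position ⊃ ~purge_cache), the K-axiom yields O(~purge_cache).
With premise 5, O(~purge_cache ⊃ run_backup), the K-axiom yields O(run_backup).
Premise 4 does not contribute to this derivation.
So O(run_backup) follows.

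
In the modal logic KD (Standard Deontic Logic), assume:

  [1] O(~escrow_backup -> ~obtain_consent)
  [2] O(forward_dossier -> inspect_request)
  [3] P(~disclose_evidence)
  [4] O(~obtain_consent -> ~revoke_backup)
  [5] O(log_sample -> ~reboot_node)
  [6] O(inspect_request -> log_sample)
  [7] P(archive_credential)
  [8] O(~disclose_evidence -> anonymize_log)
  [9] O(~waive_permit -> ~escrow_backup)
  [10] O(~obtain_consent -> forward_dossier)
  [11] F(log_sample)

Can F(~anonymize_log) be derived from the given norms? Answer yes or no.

No

Premise 8 is O(~disclose_evidence -> anonymize_log), but O(~disclose_evidence) is not derivable from the premises (the permission P(~disclose_evidence) asserts only ~O(disclose_evidence), not O(~disclose_evidence)), so it does not yield O(anonymize_log).
No other premise forces O(anonymize_log). An ideal world satisfying every premise can still have ~anonymize_log true, so F(~anonymize_log) is not derivable.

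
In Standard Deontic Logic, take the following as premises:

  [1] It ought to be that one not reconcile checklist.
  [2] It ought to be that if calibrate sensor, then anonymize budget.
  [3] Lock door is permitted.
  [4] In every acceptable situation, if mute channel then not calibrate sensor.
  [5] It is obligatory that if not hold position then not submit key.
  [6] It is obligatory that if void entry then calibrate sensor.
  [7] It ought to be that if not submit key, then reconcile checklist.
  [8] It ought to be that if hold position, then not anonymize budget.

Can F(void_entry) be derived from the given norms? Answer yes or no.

Yes

From premise 1 we have O(¬reconcile_checklist).
The contrapositive of premise 7 (O(¬submit_key → reconcile_checklist)) is O(¬reconcile_checklist → submit_key), and O(¬reconcile_checklist) is already established, so O(submit_key).
The contrapositive of premise 5 (O(¬hold_position → ¬submit_key)) is O(submit_key → hold_position), and O(submit_key) is already established, so O(hold_position).
Premise 8 is O(hold_position → ¬anonymize_budget); since O(hold_position), deontic closure gives O(¬anonymize_budget).
Premise 2, O(calibrate_sensor → anonymize_budget), contraposes to O(¬anonymize_budget → ¬calibrate_sensor); with O(¬anonymize_budget) we get O(¬calibrate_sensor).
Premise 6 is O(void_entry → calibrate_sensor); contrapositively O(¬calibrate_sensor → ¬void_entry). Since O(¬calibrate_sensor) holds, K gives O(¬void_entry).
Premises 3, 4 do not contribute to this derivation.
So O(¬void_entry) holds, i.e. F(void_entry). The claim follows.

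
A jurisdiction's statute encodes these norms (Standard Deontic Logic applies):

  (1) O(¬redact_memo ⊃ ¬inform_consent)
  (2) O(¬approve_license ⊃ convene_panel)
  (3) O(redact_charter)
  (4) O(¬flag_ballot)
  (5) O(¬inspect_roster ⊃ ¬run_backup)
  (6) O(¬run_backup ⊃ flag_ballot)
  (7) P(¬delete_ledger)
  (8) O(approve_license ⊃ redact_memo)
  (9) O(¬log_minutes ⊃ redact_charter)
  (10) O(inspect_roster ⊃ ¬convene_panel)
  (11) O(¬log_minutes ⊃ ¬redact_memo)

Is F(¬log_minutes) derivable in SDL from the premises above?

Yes

From premise 4 we have O(¬flag_ballot).
The contrapositive of premise 6 (O(¬run_backup ⊃ flag_ballot)) is O(¬flag_ballot ⊃ run_backup), and O(¬flag_ballot) is already established, so O(run_backup).
The contrapositive of premise 5 (O(¬inspect_roster ⊃ ¬run_backup)) is O(run_backup ⊃ inspect_roster), and O(run_backup) is already established, so O(inspect_roster).
With premise 10, O(inspect_roster ⊃ ¬convene_panel), the K-axiom yields O(¬convene_panel).
The contrapositive of premise 2 (O(¬approve_license ⊃ convene_panel)) is O(¬convene_panel ⊃ approve_license), and O(¬convene_panel) is already established, so O(approve_license).
Applying K to premise 8 (O(approve_license ⊃ redact_memo)) and O(approve_license) yields O(redact_memo).
Premise 11, O(¬log_minutes ⊃ ¬redact_memo), contraposes to O(redact_memo ⊃ log_minutes); with O(redact_memo) we get O(log_minutes).
Premises 1, 3, 7, 9 do not contribute to this derivation.
So O(log_minutes) holds, i.e. F(¬log_minutes). The claim follows.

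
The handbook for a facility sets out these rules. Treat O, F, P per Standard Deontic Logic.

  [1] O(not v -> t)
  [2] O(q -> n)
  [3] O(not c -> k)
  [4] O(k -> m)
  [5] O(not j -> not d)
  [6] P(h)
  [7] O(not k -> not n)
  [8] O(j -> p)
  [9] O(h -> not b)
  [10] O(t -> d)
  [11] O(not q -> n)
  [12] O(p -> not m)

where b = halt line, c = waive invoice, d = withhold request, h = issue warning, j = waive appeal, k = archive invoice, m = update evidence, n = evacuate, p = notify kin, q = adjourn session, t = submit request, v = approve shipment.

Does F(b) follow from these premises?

No

Premise 9 is O(h -> not b), but O(h) is not derivable from the premises (the permission P(h) asserts only not O(not h), not O(h)), so it does not yield O(not b).
No other premise forces O(not b). An ideal world satisfying every premise can still have b true, so F(b) is not derivable.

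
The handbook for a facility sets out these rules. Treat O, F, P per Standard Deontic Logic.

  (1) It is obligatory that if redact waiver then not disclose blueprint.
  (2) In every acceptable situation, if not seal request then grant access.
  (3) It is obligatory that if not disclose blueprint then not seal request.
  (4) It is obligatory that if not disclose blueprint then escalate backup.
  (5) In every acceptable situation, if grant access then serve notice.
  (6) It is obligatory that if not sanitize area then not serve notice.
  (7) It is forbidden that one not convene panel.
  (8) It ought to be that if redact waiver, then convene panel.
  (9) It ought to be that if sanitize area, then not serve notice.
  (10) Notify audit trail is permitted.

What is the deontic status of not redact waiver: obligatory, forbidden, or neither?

Premises 6 and 9 are O(¬sanitize_area → ¬serve_notice) and O(sanitize_area → ¬serve_notice); every ideal world satisfies ¬sanitize_area or sanitize_area, so in either case ¬serve_notice holds — hence O(¬serve_notice).
Premise 5, O(grant_access → serve_notice), contraposes to O(¬serve_notice → ¬grant_access); with O(¬serve_notice) we get O(¬grant_access).
The contrapositive of premise 2 (O(¬seal_request → grant_access)) is O(¬grant_access → seal_request), and O(¬grant_access) is already established, so O(seal_request).
The contrapositive of premise 3 (O(¬disclose_blueprint → ¬seal_request)) is O(seal_request → disclose_blueprint), and O(seal_request) is already established, so O(disclose_blueprint).
Premise 1 is O(redact_waiver → ¬disclose_blueprint); contrapositively O(disclose_blueprint → ¬redact_waiver). Since O(disclose_blueprint) holds, K gives O(¬redact_waiver).
Premises 4, 7, 8, 10 do not contribute to this derivation.
Hence ¬redact_waiver is obligatory.

Obligatory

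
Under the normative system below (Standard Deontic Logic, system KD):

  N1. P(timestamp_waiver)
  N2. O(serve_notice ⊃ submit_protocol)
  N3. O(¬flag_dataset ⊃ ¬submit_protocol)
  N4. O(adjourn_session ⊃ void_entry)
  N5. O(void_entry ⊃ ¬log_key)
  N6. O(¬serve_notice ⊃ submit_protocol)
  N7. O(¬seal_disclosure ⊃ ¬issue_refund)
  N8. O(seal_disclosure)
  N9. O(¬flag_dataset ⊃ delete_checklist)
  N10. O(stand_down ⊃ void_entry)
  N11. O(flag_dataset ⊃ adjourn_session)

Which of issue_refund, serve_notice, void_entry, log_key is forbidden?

Premises 2 and 6 cover both cases: O(serve_notice ⊃ submit_protocol) and O(¬serve_notice ⊃ submit_protocol). Since serve_notice ∨ ¬serve_notice is a tautology, O(submit_protocol) follows.
Premise 3, O(¬flag_dataset ⊃ ¬submit_protocol), contraposes to O(submit_protocol ⊃ flag_dataset); with O(submit_protocol) we get O(flag_dataset).
Applying K to premise 11 (O(flag_dataset ⊃ adjourn_session)) and O(flag_dataset) yields O(adjourn_session).
With premise 4, O(adjourn_session ⊃ void_entry), the K-axiom yields O(void_entry).
Applying K to premise 5 (O(void_entry ⊃ ¬log_key)) and O(void_entry) yields O(¬log_key).
So O(¬log_key) holds, i.e. log_key is forbidden. None of the other listed options is forbidden under the premises.

log_key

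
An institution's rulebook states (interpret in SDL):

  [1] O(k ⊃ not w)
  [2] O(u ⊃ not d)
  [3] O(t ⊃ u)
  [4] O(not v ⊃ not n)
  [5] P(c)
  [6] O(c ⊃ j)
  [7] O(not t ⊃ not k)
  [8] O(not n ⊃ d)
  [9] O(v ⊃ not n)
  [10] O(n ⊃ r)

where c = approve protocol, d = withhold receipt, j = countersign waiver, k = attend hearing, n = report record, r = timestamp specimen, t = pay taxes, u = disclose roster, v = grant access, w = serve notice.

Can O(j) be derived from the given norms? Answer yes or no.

No

Premise 6 is O(c ⊃ j), but O(c) is not derivable from the premises (the permission P(c) asserts only not O(not c), not O(c)), so it does not yield O(j).
No other premise forces O(j). An ideal world satisfying every premise can still have j false, so O(j) is not derivable.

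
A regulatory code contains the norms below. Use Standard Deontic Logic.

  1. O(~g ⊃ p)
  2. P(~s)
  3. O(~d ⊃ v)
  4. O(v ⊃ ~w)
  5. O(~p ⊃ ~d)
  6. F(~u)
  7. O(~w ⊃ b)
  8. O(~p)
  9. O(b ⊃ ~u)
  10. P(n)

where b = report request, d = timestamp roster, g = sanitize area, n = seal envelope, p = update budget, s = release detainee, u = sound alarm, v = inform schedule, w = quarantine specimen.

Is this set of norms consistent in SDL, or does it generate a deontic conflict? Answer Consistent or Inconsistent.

F(~u) at premise 6 means O(u).
Premise 9 is O(b ⊃ ~u); contrapositively O(u ⊃ ~b). Since O(u) holds, K gives O(~b).
Premise 7 is O(~w ⊃ b); contrapositively O(~b ⊃ w). Since O(~b) holds, K gives O(w).
The contrapositive of premise 4 (O(v ⊃ ~w)) is O(w ⊃ ~v), and O(w) is already established, so O(~v).
The contrapositive of premise 3 (O(~d ⊃ v)) is O(~v ⊃ d), and O(~v) is already established, so O(d).
Premise 5, O(~p ⊃ ~d), contraposes to O(d ⊃ p); with O(d) we get O(p).
But premise 8 directly asserts O(~p).
We now have both O(p) and O(~p) — p is simultaneously obligatory and forbidden, violating the D-axiom.

Inconsistent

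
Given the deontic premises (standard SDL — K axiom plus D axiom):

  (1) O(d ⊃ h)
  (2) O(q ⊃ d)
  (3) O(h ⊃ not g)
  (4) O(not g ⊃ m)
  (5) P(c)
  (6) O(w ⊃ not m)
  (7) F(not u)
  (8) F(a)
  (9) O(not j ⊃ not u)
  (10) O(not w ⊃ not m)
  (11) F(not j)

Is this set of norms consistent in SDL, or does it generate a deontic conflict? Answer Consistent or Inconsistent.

Consistent

Premise 9 is O(not j ⊃ not u), but O(not j) is not derivable from the premises, so it does not yield O(not u).
So O(not u) is not derivable, and the apparent clash with O(u) does not arise.
A world satisfying every obligation exists (e.g. a=false, c=false, d=false, g=true, h=false, j=true, m=false, q=false, u=true, w=false); no atom is both obligatory and forbidden, so the set is consistent.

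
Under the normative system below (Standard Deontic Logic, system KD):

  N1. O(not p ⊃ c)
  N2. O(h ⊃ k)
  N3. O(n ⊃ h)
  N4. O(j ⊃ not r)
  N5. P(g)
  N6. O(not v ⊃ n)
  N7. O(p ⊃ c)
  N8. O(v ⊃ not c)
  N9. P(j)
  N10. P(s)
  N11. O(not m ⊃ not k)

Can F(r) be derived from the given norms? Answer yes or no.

Premise 4 is O(j ⊃ not r), but O(j) is not derivable from the premises (the permission P(j) asserts only not O(not j), not O(j)), so it does not yield O(not r).
No other premise forces O(not r). An ideal world satisfying every premise can still have r true, so F(r) is not derivable.

No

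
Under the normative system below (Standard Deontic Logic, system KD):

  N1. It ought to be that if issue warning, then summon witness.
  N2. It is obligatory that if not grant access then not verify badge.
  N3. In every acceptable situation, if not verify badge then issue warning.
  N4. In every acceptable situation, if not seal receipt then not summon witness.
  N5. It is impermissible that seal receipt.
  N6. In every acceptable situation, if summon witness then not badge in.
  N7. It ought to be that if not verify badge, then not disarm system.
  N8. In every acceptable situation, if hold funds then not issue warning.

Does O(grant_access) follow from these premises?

Premise 5 is F(seal_receipt), i.e. O(¬seal_receipt).
Applying K to premise 4 (O(¬seal_receipt → ¬summon_witness)) and O(¬seal_receipt) yields O(¬summon_witness).
Premise 1 is O(issue_warning → summon_witness); contrapositively O(¬summon_witness → ¬issue_warning). Since O(¬summon_witness) holds, K gives O(¬issue_warning).
Premise 3, O(¬verify_badge → issue_warning), contraposes to O(¬issue_warning → verify_badge); with O(¬issue_warning) we get O(verify_badge).
Premise 2 is O(¬grant_access → ¬verify_badge); contrapositively O(verify_badge → grant_access). Since O(verify_badge) holds, K gives O(grant_access).
Premises 6, 7, 8 do not contribute to this derivation.
So O(grant_access) follows.

Yes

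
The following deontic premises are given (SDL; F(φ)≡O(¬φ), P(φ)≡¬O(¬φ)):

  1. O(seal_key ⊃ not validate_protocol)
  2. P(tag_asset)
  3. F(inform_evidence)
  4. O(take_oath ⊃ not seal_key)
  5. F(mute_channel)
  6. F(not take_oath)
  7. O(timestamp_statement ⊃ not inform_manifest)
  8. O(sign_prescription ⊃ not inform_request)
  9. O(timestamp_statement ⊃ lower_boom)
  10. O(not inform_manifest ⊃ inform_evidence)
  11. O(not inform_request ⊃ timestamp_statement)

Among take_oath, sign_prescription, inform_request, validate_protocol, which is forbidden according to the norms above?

sign_prescription

F(inform_evidence) at premise 3 means O(not inform_evidence).
The contrapositive of premise 10 (O(not inform_manifest ⊃ inform_evidence)) is O(not inform_evidence ⊃ inform_manifest), and O(not inform_evidence) is already established, so O(inform_manifest).
Premise 7, O(timestamp_statement ⊃ not inform_manifest), contraposes to O(inform_manifest ⊃ not timestamp_statement); with O(inform_manifest) we get O(not timestamp_statement).
Premise 11 is O(not inform_request ⊃ timestamp_statement); contrapositively O(not timestamp_statement ⊃ inform_request). Since O(not timestamp_statement) holds, K gives O(inform_request).
Premise 8, O(sign_prescription ⊃ not inform_request), contraposes to O(inform_request ⊃ not sign_prescription); with O(inform_request) we get O(not sign_prescription).
So O(not sign_prescription) holds, i.e. sign_prescription is forbidden. None of the other listed options is forbidden under the premises.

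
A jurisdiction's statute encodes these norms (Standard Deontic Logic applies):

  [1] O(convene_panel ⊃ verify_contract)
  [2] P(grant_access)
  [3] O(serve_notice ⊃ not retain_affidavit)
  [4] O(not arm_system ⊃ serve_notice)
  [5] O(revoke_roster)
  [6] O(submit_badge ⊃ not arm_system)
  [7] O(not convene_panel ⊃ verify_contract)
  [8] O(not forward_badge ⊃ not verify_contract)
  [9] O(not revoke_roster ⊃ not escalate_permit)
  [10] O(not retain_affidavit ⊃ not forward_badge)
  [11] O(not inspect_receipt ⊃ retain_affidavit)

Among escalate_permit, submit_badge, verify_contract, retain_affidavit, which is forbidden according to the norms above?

By case analysis on not convene_panel: premise 7 gives O(not convene_panel ⊃ verify_contract) and premise 1 gives O(convene_panel ⊃ verify_contract), so O(verify_contract) either way.
Premise 8, O(not forward_badge ⊃ not verify_contract), contraposes to O(verify_contract ⊃ forward_badge); with O(verify_contract) we get O(forward_badge).
The contrapositive of premise 10 (O(not retain_affidavit ⊃ not forward_badge)) is O(forward_badge ⊃ retain_affidavit), and O(forward_badge) is already established, so O(retain_affidavit).
Premise 3 is O(serve_notice ⊃ not retain_affidavit); contrapositively O(retain_affidavit ⊃ not serve_notice). Since O(retain_affidavit) holds, K gives O(not serve_notice).
Premise 4, O(not arm_system ⊃ serve_notice), contraposes to O(not serve_notice ⊃ arm_system); with O(not serve_notice) we get O(arm_system).
The contrapositive of premise 6 (O(submit_badge ⊃ not arm_system)) is O(arm_system ⊃ not submit_badge), and O(arm_system) is already established, so O(not submit_badge).
So O(not submit_badge) holds, i.e. submit_badge is forbidden. None of the other listed options is forbidden under the premises.

submit_badge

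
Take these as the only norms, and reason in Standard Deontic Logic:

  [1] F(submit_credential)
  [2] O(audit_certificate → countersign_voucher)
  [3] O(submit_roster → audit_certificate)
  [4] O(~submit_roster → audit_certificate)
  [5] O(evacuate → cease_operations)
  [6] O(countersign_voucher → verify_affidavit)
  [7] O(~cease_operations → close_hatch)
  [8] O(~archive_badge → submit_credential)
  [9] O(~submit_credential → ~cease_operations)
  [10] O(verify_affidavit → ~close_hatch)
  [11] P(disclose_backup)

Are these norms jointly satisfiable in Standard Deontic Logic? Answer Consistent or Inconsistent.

Inconsistent

Premises 3 and 4 cover both cases: O(submit_roster → audit_certificate) and O(~submit_roster → audit_certificate). Since submit_roster ∨ ~submit_roster is a tautology, O(audit_certificate) follows.
With premise 2, O(audit_certificate → countersign_voucher), the K-axiom yields O(countersign_voucher).
From O(countersign_voucher) and premise 6, O(countersign_voucher → verify_affidavit), we obtain O(verify_affidavit).
Premise 10 is O(verify_affidavit → ~close_hatch); since O(verify_affidavit), deontic closure gives O(~close_hatch).
Premise 7 is O(~cease_operations → close_hatch); contrapositively O(~close_hatch → cease_operations). Since O(~close_hatch) holds, K gives O(cease_operations).
Premise 9 is O(~submit_credential → ~cease_operations); contrapositively O(cease_operations → submit_credential). Since O(cease_operations) holds, K gives O(submit_credential).
But premise 1, F(submit_credential), means O(~submit_credential).
We now have both O(submit_credential) and O(~submit_credential) — submit_credential is simultaneously obligatory and forbidden, violating the D-axiom.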